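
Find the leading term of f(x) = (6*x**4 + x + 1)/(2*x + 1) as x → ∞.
3*x**3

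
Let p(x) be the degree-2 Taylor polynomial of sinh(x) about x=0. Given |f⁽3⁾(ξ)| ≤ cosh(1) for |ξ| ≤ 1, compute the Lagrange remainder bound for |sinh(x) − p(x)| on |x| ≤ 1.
cosh(1)/6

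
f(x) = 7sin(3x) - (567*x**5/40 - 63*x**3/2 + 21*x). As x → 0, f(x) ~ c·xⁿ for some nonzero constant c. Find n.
7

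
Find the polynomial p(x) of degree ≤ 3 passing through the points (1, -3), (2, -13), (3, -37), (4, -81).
-x**3 - x**2 - 1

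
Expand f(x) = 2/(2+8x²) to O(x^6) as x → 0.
1 - 4*x**2 + 16*x**4 + O(x**6)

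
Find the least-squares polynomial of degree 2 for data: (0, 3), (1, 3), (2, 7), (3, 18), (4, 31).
102/35 + (-163/70)x + (33/14)x²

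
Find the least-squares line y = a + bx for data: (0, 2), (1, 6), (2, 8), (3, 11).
a = 12/5, b = 29/10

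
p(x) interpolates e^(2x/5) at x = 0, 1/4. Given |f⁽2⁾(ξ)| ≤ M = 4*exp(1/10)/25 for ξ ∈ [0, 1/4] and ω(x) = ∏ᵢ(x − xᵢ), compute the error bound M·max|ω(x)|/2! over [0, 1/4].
exp(1/10)/800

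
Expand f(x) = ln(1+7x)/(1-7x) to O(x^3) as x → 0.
7*x + 49*x**2/2 + O(x**3)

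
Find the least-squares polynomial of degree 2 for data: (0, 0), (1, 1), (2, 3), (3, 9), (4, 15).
(-1/5)x + x²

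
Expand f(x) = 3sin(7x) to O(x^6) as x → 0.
21*x - 343*x**3/2 + 16807*x**5/40 + O(x**6)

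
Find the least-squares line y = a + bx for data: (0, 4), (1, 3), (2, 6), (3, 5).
a = 18/5, b = 3/5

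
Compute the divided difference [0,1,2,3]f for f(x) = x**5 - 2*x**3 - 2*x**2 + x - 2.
23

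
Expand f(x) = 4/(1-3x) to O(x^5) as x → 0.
4 + 12*x + 36*x**2 + 108*x**3 + 324*x**4 + O(x**5)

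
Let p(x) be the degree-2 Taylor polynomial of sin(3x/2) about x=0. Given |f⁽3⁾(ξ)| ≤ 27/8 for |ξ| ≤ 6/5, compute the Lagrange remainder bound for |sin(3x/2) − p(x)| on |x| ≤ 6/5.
243/250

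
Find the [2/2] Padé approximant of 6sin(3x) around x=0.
18*x/(3*x**2/2 + 1)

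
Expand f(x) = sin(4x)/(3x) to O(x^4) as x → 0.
4/3 - 32*x**2/9 + O(x**4)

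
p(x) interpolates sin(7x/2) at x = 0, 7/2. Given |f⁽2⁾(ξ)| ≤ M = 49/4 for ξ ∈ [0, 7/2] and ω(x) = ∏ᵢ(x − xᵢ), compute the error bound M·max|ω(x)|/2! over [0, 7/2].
2401/128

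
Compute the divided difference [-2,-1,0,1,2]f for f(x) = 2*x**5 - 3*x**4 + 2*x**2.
-3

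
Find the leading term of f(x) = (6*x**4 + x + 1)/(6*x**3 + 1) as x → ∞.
x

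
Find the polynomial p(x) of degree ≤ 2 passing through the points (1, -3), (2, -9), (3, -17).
-x**2 - 3*x + 1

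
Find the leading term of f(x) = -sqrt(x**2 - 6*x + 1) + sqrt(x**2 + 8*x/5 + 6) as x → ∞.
19/5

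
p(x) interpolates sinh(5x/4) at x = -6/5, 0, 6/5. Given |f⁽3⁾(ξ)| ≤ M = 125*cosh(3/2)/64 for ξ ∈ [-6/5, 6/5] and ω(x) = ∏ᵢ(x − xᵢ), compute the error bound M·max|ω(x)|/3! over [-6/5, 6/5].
sqrt(3)*cosh(3/2)/8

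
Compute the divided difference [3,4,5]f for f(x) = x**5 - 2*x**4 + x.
466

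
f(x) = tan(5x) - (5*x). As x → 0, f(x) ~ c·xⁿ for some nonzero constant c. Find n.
3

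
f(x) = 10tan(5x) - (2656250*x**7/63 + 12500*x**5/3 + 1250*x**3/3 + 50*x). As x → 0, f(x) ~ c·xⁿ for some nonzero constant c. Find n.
9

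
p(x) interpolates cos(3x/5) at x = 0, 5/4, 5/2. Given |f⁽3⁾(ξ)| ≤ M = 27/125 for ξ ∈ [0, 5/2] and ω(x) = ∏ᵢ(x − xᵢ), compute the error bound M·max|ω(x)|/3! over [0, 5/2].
sqrt(3)/64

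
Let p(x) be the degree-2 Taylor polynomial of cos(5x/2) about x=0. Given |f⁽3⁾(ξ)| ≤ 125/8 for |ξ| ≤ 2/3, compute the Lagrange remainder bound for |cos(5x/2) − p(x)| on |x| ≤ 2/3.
125/162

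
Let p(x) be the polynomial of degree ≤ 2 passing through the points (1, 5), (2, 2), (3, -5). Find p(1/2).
5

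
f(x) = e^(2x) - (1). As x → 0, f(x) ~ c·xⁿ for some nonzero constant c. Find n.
1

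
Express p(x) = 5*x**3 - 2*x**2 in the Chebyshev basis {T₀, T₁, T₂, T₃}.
-T₀ + (15/4)T₁ - T₂ + (5/4)T₃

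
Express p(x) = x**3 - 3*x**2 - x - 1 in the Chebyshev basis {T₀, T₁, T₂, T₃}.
(-5/2)T₀ + (-1/4)T₁ + (-3/2)T₂ + (1/4)T₃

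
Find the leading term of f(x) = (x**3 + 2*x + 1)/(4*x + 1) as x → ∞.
x**2/4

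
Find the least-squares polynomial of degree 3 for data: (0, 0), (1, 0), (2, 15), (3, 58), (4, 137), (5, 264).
1/14 + (-137/28)x + (39/14)x² + (7/4)x³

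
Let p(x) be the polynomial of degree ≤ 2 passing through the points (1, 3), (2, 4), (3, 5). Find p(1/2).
5/2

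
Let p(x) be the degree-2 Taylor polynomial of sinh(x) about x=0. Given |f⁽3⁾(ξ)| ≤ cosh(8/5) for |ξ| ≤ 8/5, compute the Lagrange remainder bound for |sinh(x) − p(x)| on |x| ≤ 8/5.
256*cosh(8/5)/375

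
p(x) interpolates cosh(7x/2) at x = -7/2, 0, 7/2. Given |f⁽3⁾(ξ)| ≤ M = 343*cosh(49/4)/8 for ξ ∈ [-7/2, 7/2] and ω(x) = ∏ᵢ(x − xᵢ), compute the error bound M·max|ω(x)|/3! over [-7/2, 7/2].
117649*sqrt(3)*cosh(49/4)/1728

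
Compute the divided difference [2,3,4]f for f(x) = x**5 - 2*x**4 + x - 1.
175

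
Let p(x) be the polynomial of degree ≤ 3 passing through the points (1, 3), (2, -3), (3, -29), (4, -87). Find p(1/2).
9/4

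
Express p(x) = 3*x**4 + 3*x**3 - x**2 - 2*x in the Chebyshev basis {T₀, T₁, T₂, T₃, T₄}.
(5/8)T₀ + (1/4)T₁ + T₂ + (3/4)T₃ + (3/8)T₄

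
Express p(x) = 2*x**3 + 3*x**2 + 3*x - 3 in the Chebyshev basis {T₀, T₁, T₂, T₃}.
(-3/2)T₀ + (9/2)T₁ + (3/2)T₂ + (1/2)T₃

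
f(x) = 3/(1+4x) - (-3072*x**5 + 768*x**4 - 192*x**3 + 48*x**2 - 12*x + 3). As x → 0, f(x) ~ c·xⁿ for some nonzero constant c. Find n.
6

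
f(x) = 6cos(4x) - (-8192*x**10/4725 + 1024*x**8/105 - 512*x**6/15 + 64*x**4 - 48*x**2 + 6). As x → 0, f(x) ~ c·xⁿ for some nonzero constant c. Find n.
12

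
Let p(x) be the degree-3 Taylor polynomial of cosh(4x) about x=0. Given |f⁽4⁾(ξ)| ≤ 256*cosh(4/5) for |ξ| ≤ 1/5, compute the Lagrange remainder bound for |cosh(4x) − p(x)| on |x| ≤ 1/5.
32*cosh(4/5)/1875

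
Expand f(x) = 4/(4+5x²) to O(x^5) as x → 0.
1 - 5*x**2/4 + 25*x**4/16 + O(x**5)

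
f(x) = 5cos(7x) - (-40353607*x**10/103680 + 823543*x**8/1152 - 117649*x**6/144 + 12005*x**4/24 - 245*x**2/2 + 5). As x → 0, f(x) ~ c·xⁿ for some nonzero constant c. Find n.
12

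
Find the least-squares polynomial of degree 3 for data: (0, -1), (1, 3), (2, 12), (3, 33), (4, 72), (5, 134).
-13/14 + (81/28)x + (-5/28)x² + x³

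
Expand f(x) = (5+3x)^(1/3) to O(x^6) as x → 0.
5**(1/3) + 5**(1/3)*x/5 - 5**(1/3)*x**2/25 + 5**(1/3)*x**3/75 - 2*5**(1/3)*x**4/375 + 22*5**(1/3)*x**5/9375 + O(x**6)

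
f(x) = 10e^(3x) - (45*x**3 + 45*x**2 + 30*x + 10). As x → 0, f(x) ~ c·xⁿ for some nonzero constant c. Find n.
4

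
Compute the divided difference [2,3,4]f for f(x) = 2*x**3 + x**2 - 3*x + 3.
19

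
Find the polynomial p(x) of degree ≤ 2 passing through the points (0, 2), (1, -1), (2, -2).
x**2 - 4*x + 2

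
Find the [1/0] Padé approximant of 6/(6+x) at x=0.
1 - x/6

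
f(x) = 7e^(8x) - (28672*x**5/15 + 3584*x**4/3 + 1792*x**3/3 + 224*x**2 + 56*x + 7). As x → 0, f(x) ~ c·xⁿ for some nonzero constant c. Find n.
6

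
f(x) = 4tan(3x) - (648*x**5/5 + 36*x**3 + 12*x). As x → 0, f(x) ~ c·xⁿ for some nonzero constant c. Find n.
7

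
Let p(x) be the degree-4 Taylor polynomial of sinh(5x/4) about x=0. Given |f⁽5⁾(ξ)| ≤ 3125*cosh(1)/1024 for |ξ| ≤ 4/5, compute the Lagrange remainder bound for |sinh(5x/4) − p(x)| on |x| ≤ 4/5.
cosh(1)/120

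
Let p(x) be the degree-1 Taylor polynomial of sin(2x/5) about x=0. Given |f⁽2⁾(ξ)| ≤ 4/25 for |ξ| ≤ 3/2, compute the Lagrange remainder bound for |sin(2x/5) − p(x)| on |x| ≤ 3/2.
9/50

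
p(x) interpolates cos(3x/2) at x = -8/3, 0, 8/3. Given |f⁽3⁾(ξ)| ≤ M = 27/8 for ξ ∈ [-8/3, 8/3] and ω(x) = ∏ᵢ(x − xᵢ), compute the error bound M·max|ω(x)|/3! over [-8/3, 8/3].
64*sqrt(3)/27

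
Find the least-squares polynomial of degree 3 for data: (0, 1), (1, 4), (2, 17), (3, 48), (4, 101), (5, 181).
71/63 + (-545/378)x + (755/252)x² + (97/108)x³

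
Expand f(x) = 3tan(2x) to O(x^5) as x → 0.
6*x + 8*x**3 + O(x**5)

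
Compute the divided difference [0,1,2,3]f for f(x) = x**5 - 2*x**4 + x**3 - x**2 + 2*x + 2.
14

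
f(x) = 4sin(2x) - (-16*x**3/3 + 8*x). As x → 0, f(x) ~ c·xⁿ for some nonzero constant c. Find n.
5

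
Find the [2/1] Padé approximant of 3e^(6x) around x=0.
(18*x**2 + 12*x + 3)/(1 - 2*x)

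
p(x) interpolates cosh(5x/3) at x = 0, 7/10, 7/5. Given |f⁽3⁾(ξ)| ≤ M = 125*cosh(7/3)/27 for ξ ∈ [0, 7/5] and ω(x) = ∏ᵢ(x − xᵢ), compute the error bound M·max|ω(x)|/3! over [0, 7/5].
343*sqrt(3)*cosh(7/3)/5832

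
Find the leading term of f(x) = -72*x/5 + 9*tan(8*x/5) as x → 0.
1536*x**3/125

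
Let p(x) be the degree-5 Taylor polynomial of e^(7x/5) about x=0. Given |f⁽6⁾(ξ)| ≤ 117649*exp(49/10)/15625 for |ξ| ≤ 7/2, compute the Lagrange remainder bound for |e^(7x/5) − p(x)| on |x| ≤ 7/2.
13841287201*exp(49/10)/720000000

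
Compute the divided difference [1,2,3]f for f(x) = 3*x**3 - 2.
18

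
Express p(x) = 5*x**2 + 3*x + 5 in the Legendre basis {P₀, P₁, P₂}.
(20/3)P₀ + (3)P₁ + (10/3)P₂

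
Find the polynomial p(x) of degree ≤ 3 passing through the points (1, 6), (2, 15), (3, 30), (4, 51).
3*x**2 + 3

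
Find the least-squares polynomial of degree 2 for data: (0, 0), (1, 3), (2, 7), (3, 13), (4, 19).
-2/35 + (88/35)x + (4/7)x²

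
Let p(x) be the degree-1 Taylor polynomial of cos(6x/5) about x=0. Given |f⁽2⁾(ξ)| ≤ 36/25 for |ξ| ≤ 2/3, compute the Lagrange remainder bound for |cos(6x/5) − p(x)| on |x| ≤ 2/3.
8/25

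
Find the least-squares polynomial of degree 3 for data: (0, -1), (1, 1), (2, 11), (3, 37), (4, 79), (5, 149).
-67/63 + (-46/189)x + (89/63)x² + (25/27)x³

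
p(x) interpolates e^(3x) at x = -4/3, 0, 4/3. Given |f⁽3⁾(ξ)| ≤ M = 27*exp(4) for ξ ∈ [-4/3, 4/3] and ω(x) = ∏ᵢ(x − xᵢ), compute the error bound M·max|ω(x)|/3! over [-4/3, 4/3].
64*sqrt(3)*exp(4)/27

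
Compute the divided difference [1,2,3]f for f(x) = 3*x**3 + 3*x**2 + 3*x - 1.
21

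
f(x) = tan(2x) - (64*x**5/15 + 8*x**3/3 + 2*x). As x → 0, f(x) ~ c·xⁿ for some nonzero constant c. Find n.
7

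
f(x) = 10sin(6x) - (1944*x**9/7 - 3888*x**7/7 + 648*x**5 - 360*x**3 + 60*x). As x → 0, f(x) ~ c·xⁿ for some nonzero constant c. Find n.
11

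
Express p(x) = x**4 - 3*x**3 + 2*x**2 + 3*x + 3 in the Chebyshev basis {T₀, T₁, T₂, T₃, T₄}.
(35/8)T₀ + (3/4)T₁ + (3/2)T₂ + (-3/4)T₃ + (1/8)T₄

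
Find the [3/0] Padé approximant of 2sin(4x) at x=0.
-64*x**3/3 + 8*x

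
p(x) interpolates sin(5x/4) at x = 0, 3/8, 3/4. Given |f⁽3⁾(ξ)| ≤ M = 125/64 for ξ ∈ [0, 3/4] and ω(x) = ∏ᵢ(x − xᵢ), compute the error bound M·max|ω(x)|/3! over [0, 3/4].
125*sqrt(3)/32768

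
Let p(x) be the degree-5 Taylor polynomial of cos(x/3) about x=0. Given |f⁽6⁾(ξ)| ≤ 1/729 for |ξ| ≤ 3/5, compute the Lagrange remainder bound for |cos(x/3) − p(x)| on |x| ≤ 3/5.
1/11250000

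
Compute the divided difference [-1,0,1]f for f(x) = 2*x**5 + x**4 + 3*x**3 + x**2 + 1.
2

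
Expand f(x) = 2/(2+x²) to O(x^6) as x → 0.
1 - x**2/2 + x**4/4 + O(x**6)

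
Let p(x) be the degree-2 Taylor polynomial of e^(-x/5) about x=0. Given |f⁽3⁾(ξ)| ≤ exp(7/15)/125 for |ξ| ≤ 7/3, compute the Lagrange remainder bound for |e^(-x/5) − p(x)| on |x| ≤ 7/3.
343*exp(7/15)/20250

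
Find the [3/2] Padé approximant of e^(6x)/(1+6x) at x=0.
(576*x**3/55 + 513*x**2/55 + 252*x/55 + 1)/(-477*x**2/55 + 252*x/55 + 1)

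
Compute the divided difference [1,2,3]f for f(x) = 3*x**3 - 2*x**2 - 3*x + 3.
16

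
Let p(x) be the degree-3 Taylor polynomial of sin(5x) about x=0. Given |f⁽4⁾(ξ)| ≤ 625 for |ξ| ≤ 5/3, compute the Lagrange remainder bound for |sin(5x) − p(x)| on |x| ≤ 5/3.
390625/1944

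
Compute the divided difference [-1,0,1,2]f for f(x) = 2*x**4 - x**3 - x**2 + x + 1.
3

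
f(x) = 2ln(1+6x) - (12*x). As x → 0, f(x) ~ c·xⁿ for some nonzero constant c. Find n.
2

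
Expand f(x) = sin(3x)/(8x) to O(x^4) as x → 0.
3/8 - 9*x**2/16 + O(x**4)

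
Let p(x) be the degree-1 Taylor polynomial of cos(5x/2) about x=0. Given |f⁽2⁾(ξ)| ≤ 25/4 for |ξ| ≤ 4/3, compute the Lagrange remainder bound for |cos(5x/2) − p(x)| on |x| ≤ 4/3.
50/9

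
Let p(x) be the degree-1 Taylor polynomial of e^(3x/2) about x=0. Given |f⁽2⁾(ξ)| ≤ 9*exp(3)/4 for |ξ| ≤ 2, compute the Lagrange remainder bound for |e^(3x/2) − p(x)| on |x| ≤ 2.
9*exp(3)/2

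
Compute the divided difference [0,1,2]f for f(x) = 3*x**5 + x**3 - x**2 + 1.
47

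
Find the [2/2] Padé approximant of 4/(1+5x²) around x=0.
4/(5*x**2 + 1)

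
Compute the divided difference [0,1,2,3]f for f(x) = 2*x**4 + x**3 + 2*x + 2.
13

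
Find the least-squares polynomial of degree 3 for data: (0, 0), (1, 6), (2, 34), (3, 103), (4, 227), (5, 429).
-11/126 + (953/756)x + (503/252)x² + (161/54)x³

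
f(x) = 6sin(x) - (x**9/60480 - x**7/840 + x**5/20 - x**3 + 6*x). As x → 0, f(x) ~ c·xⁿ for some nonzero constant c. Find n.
11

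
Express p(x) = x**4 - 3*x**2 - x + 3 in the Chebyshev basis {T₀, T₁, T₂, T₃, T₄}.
(15/8)T₀ - T₁ - T₂ + (1/8)T₄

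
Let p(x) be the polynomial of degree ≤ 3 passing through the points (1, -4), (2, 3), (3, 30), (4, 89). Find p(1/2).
-15/4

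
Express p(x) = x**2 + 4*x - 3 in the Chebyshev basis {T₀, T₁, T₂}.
(-5/2)T₀ + (4)T₁ + (1/2)T₂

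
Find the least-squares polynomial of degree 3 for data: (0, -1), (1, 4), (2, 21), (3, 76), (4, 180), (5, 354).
-13/18 + (1381/756)x + (-71/63)x² + (323/108)x³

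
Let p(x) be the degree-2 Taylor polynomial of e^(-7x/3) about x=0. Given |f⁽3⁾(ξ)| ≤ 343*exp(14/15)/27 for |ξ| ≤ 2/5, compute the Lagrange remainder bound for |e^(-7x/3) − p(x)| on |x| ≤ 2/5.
1372*exp(14/15)/10125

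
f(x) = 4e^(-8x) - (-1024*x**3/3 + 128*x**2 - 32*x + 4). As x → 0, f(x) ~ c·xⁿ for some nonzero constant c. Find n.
4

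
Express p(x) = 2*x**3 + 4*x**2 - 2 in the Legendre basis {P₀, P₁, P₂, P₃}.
(-2/3)P₀ + (6/5)P₁ + (8/3)P₂ + (4/5)P₃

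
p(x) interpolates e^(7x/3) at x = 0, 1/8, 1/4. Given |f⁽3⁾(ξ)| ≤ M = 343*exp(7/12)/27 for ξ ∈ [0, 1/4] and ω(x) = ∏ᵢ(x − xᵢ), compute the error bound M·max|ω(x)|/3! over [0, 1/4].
343*sqrt(3)*exp(7/12)/373248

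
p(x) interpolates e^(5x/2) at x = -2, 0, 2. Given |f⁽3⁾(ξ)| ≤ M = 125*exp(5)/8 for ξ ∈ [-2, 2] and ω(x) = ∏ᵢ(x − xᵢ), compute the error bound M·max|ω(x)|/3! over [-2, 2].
125*sqrt(3)*exp(5)/27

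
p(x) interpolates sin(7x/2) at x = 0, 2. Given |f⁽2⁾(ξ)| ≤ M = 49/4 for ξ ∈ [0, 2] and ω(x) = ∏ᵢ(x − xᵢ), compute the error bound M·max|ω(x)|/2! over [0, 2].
49/8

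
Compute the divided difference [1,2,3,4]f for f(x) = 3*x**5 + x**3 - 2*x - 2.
196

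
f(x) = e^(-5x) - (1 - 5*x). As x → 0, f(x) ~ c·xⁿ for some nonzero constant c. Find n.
2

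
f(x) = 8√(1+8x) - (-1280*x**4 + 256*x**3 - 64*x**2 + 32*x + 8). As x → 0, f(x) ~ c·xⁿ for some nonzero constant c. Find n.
5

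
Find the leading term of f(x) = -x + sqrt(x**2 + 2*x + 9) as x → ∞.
1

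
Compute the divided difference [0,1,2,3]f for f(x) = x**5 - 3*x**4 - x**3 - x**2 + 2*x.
6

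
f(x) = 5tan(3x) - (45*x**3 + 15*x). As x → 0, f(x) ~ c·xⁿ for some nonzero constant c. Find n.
5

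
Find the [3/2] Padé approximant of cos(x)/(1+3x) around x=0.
(103*x**3/68 - 103*x**2/204 - 3*x + 1)/(1 - 1837*x**2/204)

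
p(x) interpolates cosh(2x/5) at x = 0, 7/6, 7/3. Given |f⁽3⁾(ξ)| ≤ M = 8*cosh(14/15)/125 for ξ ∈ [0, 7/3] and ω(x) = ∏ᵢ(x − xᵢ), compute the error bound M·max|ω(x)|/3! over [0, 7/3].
343*sqrt(3)*cosh(14/15)/91125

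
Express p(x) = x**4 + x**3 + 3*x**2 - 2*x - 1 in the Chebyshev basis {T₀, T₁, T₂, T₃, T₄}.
(7/8)T₀ + (-5/4)T₁ + (2)T₂ + (1/4)T₃ + (1/8)T₄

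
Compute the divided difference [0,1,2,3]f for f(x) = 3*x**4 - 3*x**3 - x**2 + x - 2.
15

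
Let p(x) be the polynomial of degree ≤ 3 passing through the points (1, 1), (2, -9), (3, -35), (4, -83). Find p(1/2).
15/8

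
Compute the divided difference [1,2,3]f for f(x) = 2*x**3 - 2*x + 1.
12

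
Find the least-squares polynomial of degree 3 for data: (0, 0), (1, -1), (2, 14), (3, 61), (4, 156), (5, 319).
-8/63 + (-443/189)x + (-65/63)x² + (77/27)x³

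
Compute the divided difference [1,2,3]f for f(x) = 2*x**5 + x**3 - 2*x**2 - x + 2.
184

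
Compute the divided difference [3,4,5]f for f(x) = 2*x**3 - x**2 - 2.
23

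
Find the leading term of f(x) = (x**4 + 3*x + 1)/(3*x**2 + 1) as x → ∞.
x**2/3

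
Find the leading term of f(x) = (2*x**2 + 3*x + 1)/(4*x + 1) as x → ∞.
x/2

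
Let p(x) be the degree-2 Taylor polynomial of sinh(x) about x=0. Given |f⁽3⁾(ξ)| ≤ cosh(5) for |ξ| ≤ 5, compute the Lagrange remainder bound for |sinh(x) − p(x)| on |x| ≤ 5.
125*cosh(5)/6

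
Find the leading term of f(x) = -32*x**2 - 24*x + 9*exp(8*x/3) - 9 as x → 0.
256*x**3/9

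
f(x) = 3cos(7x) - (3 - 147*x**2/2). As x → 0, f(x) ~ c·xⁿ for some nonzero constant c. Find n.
4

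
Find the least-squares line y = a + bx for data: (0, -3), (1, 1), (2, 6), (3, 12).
a = -7/2, b = 5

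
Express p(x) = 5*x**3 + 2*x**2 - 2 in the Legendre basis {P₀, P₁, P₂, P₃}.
(-4/3)P₀ + (3)P₁ + (4/3)P₂ + (2)P₃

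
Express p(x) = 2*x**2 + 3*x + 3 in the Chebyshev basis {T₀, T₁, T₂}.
(4)T₀ + (3)T₁ + T₂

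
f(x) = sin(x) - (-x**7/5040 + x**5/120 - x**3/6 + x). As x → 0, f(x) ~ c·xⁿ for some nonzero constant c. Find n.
9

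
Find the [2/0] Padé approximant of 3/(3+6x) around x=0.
4*x**2 - 2*x + 1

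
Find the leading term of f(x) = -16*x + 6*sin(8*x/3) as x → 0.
-512*x**3/27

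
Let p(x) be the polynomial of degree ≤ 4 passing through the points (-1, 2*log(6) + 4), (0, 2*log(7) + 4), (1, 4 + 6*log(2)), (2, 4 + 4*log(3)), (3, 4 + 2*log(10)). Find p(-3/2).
log(8388608*2**(3/16)*3**(19/64)*5**(35/64)*7**(7/16)/2470629) + 4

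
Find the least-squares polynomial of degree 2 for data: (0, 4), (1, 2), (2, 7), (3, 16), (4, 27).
122/35 + (-18/7)x + (15/7)x²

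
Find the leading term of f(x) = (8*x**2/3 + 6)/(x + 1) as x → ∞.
8*x/3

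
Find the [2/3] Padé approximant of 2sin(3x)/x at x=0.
(6 - 63*x**2/10)/(9*x**2/20 + 1)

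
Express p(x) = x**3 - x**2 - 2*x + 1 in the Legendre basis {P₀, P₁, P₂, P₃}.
(2/3)P₀ + (-7/5)P₁ + (-2/3)P₂ + (2/5)P₃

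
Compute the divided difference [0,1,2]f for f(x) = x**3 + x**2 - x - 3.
4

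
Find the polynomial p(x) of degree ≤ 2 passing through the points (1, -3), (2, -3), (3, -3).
-3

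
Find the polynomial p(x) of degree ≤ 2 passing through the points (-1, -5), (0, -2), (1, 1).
3*x - 2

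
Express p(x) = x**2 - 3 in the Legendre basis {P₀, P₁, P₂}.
(-8/3)P₀ + (2/3)P₂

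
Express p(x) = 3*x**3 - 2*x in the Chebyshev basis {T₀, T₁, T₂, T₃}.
(1/4)T₁ + (3/4)T₃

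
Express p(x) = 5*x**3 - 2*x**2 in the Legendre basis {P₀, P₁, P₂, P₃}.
(-2/3)P₀ + (3)P₁ + (-4/3)P₂ + (2)P₃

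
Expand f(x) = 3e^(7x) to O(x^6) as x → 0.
3 + 21*x + 147*x**2/2 + 343*x**3/2 + 2401*x**4/8 + 16807*x**5/40 + O(x**6)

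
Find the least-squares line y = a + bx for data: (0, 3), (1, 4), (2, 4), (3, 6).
a = 29/10, b = 9/10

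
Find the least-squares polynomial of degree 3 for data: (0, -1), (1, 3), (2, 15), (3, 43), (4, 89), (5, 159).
-8/9 + (125/378)x + (148/63)x² + (43/54)x³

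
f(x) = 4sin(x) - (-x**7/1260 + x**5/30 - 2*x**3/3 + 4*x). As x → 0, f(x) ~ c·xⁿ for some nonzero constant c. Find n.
9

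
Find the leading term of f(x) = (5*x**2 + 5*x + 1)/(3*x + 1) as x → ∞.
5*x/3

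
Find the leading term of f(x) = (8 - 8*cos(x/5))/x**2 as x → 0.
4/25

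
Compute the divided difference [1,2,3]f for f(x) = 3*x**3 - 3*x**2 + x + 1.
15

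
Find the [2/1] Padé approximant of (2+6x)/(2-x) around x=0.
(3*x + 1)/(1 - x/2)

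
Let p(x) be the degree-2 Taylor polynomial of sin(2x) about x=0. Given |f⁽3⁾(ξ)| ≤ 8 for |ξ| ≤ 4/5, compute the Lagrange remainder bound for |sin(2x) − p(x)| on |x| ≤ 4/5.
256/375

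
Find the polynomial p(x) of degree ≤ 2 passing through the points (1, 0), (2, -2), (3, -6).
-x**2 + x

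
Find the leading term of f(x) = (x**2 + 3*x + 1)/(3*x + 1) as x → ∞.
x/3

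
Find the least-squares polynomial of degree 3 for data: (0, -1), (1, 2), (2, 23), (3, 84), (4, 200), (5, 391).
-37/42 + (-323/252)x + (55/84)x² + (55/18)x³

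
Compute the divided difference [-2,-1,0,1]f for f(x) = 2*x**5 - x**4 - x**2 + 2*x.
12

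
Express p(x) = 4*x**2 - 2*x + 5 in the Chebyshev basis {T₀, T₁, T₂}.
(7)T₀ + (-2)T₁ + (2)T₂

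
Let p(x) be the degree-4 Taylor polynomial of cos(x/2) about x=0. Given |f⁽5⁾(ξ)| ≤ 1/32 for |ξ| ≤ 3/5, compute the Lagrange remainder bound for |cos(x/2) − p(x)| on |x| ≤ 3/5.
81/4000000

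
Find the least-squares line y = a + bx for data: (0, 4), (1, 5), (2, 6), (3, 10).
a = 17/5, b = 19/10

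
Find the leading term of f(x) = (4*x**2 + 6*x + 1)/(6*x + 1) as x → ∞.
2*x/3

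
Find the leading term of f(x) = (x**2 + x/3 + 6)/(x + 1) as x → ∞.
x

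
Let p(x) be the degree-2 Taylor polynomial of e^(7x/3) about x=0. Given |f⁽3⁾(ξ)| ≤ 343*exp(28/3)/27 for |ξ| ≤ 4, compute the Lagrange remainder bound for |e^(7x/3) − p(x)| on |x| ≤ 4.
10976*exp(28/3)/81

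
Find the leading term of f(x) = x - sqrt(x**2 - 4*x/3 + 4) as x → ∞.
2/3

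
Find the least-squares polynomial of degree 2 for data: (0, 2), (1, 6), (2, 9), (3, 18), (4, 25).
74/35 + (83/35)x + (6/7)x²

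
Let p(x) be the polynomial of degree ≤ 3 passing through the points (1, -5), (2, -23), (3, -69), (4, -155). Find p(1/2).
-11/4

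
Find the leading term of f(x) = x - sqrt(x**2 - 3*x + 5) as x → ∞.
3/2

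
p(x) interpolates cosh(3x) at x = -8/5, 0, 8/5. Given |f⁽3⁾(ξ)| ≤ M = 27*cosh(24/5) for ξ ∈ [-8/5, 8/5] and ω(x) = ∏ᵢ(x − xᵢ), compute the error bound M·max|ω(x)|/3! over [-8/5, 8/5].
512*sqrt(3)*cosh(24/5)/125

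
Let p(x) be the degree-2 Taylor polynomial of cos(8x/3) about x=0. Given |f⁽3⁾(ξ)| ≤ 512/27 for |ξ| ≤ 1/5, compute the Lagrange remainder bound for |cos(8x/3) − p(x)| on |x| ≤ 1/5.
256/10125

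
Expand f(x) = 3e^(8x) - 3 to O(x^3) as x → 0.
24*x + 96*x**2 + O(x**3)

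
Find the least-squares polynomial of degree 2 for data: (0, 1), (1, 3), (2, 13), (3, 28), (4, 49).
26/35 + (-13/70)x + (43/14)x²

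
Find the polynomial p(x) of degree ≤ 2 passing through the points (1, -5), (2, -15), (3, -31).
-3*x**2 - x - 1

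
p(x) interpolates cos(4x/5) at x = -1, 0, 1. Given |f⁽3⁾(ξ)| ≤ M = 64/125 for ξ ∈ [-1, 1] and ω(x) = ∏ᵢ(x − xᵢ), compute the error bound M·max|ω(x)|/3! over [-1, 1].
64*sqrt(3)/3375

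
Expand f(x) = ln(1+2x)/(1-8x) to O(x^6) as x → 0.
2*x + 14*x**2 + 344*x**3/3 + 2740*x**4/3 + 109696*x**5/15 + O(x**6)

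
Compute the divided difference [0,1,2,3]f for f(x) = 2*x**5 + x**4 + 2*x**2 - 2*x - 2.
56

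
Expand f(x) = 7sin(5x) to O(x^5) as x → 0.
35*x - 875*x**3/6 + O(x**5)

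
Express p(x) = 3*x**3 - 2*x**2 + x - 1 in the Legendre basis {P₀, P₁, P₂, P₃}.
(-5/3)P₀ + (14/5)P₁ + (-4/3)P₂ + (6/5)P₃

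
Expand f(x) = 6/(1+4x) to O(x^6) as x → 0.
6 - 24*x + 96*x**2 - 384*x**3 + 1536*x**4 - 6144*x**5 + O(x**6)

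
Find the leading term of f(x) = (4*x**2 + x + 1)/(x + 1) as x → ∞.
4*x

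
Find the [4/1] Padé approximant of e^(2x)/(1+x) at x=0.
(2*x**4/5 + 8*x**3/15 + 6*x**2/5 + 6*x/5 + 1)/(x/5 + 1)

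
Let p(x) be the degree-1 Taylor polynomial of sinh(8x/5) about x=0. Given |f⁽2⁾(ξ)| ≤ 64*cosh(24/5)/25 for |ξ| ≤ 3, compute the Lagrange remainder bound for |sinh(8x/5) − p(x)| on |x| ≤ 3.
288*cosh(24/5)/25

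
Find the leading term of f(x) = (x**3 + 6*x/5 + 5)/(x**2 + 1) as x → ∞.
x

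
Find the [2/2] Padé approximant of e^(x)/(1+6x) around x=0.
(397*x**2/2316 + 259*x/386 + 1)/(-4571*x**2/2316 + 2189*x/386 + 1)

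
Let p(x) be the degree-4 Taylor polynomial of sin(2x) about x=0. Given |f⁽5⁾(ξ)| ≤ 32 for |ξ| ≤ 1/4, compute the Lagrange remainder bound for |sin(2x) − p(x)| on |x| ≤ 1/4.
1/3840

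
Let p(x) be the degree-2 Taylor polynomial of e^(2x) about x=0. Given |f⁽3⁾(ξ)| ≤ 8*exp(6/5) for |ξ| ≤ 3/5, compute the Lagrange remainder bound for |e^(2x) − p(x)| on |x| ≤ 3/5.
36*exp(6/5)/125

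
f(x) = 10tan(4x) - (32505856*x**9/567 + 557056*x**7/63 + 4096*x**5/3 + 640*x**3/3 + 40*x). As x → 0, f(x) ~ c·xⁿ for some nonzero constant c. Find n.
11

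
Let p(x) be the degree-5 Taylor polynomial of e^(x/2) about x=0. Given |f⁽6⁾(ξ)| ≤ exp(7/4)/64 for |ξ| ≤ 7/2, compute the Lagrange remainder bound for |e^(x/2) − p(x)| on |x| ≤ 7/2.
117649*exp(7/4)/2949120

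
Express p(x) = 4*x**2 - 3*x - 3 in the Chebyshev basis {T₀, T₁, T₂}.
-T₀ + (-3)T₁ + (2)T₂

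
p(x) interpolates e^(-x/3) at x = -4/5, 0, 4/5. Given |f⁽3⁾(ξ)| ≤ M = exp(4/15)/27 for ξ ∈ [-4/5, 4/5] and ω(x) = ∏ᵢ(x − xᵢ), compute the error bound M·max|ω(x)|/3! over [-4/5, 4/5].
64*sqrt(3)*exp(4/15)/91125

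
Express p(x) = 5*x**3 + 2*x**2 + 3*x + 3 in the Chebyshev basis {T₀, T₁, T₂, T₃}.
(4)T₀ + (27/4)T₁ + T₂ + (5/4)T₃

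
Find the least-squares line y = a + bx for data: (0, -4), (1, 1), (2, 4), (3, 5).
a = -3, b = 3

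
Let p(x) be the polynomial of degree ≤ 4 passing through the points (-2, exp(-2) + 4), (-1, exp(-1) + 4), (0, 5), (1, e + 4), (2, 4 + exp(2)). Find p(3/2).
(-5 + 28*e + (35*exp(2) + 140*e + 442)*exp(2))*exp(-2)/128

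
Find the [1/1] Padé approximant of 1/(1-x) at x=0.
1/(1 - x)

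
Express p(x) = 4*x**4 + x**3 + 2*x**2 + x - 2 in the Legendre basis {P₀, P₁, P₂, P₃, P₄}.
(-8/15)P₀ + (8/5)P₁ + (76/21)P₂ + (2/5)P₃ + (32/35)P₄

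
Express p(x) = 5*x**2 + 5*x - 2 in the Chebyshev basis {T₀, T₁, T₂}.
(1/2)T₀ + (5)T₁ + (5/2)T₂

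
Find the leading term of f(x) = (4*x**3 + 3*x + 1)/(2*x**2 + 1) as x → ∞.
2*x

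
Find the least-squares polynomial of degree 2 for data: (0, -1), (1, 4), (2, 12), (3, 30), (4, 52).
-5/7 + (22/35)x + (22/7)x²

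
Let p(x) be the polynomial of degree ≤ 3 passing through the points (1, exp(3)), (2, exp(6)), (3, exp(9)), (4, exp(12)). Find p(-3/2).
(-105*exp(9) - 495*exp(3) + 231 + 385*exp(6))*exp(3)/16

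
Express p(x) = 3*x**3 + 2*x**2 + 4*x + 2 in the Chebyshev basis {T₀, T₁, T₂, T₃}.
(3)T₀ + (25/4)T₁ + T₂ + (3/4)T₃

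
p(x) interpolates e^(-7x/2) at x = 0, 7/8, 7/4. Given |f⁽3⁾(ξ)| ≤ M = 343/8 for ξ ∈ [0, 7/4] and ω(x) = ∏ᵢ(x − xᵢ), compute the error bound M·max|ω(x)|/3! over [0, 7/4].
117649*sqrt(3)/110592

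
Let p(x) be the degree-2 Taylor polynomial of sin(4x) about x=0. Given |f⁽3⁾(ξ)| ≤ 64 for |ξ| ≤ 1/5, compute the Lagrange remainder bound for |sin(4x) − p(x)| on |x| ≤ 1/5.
32/375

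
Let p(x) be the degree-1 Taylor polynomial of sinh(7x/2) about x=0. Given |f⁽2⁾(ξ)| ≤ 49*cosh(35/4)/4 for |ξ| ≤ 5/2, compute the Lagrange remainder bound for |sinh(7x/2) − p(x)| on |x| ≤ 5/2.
1225*cosh(35/4)/32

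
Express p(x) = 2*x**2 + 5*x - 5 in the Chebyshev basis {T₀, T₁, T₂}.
(-4)T₀ + (5)T₁ + T₂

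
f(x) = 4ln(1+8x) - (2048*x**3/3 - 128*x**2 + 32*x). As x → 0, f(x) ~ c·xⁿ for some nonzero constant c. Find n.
4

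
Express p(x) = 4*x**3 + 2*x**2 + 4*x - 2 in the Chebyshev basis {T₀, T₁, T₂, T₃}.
-T₀ + (7)T₁ + T₂ + T₃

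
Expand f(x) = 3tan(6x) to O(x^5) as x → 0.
18*x + 216*x**3 + O(x**5)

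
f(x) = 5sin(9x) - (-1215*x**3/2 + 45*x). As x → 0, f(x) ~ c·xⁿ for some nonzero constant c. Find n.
5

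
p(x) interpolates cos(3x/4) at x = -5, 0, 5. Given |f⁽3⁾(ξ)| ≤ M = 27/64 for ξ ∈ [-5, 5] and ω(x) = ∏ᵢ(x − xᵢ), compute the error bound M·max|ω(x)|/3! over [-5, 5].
125*sqrt(3)/64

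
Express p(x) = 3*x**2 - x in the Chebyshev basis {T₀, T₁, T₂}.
(3/2)T₀ - T₁ + (3/2)T₂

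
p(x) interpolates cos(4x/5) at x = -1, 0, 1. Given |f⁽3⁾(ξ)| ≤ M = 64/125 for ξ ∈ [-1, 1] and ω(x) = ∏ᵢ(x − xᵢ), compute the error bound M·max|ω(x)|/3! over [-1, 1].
64*sqrt(3)/3375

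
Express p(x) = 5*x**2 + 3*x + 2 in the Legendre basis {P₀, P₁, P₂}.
(11/3)P₀ + (3)P₁ + (10/3)P₂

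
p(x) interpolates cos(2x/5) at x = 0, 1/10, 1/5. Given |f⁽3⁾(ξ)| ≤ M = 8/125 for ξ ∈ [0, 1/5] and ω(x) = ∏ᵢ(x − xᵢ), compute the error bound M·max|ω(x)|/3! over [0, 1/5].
sqrt(3)/421875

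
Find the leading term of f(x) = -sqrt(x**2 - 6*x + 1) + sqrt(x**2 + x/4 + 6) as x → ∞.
25/8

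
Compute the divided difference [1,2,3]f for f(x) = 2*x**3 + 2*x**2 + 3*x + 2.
14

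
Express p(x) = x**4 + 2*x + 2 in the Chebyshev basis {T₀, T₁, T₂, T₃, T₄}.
(19/8)T₀ + (2)T₁ + (1/2)T₂ + (1/8)T₄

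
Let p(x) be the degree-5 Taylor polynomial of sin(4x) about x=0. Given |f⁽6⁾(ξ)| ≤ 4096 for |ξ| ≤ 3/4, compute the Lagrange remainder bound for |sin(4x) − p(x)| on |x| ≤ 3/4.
81/80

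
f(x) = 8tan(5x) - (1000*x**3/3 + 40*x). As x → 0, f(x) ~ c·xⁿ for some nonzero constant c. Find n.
5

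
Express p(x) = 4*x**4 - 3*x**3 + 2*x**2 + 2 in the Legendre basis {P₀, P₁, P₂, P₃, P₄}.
(52/15)P₀ + (-9/5)P₁ + (76/21)P₂ + (-6/5)P₃ + (32/35)P₄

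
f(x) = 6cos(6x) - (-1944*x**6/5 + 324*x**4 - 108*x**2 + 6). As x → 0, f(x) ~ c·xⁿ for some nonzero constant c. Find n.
8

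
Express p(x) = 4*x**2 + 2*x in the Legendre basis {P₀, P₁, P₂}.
(4/3)P₀ + (2)P₁ + (8/3)P₂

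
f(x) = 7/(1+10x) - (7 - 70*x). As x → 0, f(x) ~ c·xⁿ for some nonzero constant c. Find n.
2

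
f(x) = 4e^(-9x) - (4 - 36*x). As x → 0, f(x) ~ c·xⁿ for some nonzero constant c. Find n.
2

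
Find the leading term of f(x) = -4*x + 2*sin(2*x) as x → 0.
-8*x**3/3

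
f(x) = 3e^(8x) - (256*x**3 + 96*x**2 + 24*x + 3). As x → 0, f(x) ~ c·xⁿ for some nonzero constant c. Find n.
4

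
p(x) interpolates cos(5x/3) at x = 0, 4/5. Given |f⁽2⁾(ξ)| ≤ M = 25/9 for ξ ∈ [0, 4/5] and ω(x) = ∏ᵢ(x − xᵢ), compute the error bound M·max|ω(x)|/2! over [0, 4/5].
2/9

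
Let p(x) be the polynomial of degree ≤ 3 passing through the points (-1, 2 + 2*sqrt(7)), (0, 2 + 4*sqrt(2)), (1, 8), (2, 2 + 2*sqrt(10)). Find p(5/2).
-89/8 - 5*sqrt(7)/8 + 21*sqrt(2)/4 + 35*sqrt(10)/8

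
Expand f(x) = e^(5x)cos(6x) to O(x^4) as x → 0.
1 + 5*x - 11*x**2/2 - 415*x**3/6 + O(x**4)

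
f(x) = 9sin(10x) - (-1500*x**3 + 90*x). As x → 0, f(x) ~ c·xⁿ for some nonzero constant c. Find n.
5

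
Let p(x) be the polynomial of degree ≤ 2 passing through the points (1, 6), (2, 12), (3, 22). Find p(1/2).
9/2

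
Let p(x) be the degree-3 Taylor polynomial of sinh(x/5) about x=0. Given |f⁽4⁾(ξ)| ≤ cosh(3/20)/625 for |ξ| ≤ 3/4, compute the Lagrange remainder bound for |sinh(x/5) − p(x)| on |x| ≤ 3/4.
27*cosh(3/20)/1280000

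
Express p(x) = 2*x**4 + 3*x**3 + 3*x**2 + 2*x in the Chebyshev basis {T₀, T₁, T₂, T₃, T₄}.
(9/4)T₀ + (17/4)T₁ + (5/2)T₂ + (3/4)T₃ + (1/4)T₄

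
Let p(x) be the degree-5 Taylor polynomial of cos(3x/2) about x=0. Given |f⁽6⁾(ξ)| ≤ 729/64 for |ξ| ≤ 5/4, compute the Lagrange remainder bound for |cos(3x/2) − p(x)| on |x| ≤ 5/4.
253125/4194304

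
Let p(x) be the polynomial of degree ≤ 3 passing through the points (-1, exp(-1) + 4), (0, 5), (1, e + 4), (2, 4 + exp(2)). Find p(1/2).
(-1 + e*(-exp(2) + 9*e + 73))*exp(-1)/16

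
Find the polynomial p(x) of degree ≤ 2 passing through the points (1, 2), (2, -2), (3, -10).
-2*x**2 + 2*x + 2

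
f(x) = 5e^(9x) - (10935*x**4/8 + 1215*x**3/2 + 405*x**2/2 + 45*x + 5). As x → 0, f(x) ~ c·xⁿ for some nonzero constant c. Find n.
5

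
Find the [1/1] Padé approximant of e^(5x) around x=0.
(5*x/2 + 1)/(1 - 5*x/2)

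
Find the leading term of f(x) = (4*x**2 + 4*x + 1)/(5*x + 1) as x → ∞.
4*x/5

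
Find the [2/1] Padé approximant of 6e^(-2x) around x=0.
(4*x**2 - 8*x + 6)/(2*x/3 + 1)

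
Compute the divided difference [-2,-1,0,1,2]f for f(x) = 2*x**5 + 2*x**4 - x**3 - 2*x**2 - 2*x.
2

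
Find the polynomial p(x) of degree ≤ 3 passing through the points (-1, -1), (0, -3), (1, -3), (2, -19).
-3*x**3 + x**2 + 2*x - 3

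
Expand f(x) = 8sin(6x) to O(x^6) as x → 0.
48*x - 288*x**3 + 2592*x**5/5 + O(x**6)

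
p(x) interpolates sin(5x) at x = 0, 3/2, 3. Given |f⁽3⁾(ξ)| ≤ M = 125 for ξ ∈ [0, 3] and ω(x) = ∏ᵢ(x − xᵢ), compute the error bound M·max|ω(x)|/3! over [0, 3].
125*sqrt(3)/8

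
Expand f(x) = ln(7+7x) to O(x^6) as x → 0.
log(7) + x - x**2/2 + x**3/3 - x**4/4 + x**5/5 + O(x**6)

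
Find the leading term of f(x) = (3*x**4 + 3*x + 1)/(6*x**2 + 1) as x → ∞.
x**2/2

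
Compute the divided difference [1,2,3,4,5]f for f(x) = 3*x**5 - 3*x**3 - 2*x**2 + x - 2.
45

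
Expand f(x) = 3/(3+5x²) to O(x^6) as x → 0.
1 - 5*x**2/3 + 25*x**4/9 + O(x**6)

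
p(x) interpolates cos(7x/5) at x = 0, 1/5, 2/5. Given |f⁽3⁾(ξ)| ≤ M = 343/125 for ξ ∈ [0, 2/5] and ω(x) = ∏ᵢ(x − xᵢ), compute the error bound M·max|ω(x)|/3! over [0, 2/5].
343*sqrt(3)/421875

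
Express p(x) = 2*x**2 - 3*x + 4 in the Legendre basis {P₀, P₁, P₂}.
(14/3)P₀ + (-3)P₁ + (4/3)P₂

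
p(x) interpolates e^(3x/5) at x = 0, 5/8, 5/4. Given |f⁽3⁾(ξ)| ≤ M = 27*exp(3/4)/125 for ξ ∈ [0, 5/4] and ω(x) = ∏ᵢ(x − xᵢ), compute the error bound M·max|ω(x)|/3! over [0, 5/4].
sqrt(3)*exp(3/4)/512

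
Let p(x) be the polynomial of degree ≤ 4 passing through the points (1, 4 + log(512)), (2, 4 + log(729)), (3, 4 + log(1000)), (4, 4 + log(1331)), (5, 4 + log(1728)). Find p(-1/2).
4 + log(79228162514264337593543950336000000000000000000000000000000000000000000000000000000000000000000000*11**(29/32)*2**(75/128)*3**(57/128)*5**(39/64)/16498470378713279211530953935282941406772053995091988430139472909795873188682476523141453410937017)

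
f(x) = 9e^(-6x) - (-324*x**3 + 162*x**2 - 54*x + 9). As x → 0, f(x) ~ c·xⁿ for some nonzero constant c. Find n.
4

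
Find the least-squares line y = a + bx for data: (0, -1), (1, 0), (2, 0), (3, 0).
a = -7/10, b = 3/10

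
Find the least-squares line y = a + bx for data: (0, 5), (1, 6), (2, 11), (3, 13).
a = 22/5, b = 29/10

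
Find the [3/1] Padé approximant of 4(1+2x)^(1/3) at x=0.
(-32*x**3/81 + 16*x**2/9 + 8*x + 4)/(4*x/3 + 1)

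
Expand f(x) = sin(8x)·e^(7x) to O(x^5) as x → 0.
8*x + 56*x**2 + 332*x**3/3 - 140*x**4 + O(x**5)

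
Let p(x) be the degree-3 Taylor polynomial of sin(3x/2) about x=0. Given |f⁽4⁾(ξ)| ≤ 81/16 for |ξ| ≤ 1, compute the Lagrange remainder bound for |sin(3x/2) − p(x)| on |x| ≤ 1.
27/128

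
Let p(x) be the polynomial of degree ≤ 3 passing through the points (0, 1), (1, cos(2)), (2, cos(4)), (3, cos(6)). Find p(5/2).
15*cos(4)/16 + 1/16 - 5*cos(2)/16 + 5*cos(6)/16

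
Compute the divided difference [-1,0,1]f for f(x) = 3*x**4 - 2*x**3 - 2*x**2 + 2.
1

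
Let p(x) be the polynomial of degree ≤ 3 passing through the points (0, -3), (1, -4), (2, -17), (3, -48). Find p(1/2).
-19/8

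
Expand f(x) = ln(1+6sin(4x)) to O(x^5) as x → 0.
24*x - 288*x**2 + 4544*x**3 - 81408*x**4 + O(x**5)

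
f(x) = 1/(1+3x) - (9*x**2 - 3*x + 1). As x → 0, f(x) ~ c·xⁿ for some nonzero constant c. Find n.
3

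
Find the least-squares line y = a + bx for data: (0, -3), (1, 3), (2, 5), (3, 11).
a = -13/5, b = 22/5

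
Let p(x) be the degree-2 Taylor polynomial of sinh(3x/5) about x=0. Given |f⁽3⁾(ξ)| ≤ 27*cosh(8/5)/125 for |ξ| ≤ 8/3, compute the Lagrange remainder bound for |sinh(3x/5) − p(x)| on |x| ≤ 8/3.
256*cosh(8/5)/375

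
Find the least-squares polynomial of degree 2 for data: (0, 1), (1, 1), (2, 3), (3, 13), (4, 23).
1 + (-12/5)x + (2)x²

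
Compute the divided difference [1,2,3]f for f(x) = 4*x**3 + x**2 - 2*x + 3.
25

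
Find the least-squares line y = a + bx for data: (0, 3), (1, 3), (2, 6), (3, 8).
a = 23/10, b = 9/5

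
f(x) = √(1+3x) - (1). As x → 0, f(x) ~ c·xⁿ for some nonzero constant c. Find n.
1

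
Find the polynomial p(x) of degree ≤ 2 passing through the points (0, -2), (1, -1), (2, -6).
-3*x**2 + 4*x - 2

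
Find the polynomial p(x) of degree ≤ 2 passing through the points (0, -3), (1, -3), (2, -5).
-x**2 + x - 3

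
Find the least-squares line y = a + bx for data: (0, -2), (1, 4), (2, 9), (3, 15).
a = -19/10, b = 28/5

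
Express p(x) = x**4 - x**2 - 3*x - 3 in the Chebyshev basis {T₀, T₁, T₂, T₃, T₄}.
(-25/8)T₀ + (-3)T₁ + (1/8)T₄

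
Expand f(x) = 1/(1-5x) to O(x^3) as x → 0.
1 + 5*x + 25*x**2 + O(x**3)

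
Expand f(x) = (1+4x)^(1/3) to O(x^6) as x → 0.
1 + 4*x/3 - 16*x**2/9 + 320*x**3/81 - 2560*x**4/243 + 22528*x**5/729 + O(x**6)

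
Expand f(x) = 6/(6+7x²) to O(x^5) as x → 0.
1 - 7*x**2/6 + 49*x**4/36 + O(x**5)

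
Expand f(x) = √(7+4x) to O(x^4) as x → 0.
sqrt(7) + 2*sqrt(7)*x/7 - 2*sqrt(7)*x**2/49 + 4*sqrt(7)*x**3/343 + O(x**4)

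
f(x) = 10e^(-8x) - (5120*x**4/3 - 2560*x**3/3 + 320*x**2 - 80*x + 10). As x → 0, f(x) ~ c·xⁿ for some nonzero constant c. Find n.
5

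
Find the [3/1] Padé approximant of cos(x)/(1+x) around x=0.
(x**3/24 - 7*x**2/12 + x/12 + 1)/(13*x/12 + 1)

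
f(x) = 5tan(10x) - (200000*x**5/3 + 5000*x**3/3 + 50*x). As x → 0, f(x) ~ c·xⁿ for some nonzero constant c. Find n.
7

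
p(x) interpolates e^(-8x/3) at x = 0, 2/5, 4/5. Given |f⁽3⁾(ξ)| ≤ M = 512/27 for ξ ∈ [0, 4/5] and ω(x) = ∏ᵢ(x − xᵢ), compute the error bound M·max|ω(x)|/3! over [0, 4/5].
4096*sqrt(3)/91125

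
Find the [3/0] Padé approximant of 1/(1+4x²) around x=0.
1 - 4*x**2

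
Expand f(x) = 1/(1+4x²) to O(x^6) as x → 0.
1 - 4*x**2 + 16*x**4 + O(x**6)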